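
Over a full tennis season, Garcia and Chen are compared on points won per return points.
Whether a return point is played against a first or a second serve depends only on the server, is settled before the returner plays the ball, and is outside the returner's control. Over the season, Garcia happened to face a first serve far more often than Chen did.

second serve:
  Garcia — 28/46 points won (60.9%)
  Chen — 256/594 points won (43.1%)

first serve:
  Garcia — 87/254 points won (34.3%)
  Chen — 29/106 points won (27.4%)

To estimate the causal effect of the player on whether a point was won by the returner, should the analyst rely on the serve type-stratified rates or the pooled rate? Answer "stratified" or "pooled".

stratified

Serve type satisfies the back-door criterion: it is not a descendant of the player, and it blocks the spurious path from player to outcome. Adjusting for it (i.e., using the within-serve type rates) gives the causal effect.
Within each level — second serve: 60.9% vs 43.1%; first serve: 34.3% vs 27.4% — Garcia is higher every time.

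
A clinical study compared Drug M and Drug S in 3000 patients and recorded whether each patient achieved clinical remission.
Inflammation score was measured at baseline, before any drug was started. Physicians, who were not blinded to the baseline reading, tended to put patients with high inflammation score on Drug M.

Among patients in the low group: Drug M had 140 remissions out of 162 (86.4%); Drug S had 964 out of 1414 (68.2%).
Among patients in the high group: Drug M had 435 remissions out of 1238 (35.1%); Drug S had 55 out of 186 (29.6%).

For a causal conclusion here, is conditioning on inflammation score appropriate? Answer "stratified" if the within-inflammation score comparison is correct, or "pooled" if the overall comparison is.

The inflammation score-specific comparison favours Drug M throughout, but the pooled figures favour Drug S. The question is whether to condition on inflammation score.
Inflammation score differs across drugs for reasons unrelated to any effect of the drug itself, and it separately predicts the outcome — a classic confounder. We must compare within inflammation score levels.
Within each level — low: 86.4% vs 68.2%; high: 35.1% vs 29.6% — Drug M is higher every time.

stratified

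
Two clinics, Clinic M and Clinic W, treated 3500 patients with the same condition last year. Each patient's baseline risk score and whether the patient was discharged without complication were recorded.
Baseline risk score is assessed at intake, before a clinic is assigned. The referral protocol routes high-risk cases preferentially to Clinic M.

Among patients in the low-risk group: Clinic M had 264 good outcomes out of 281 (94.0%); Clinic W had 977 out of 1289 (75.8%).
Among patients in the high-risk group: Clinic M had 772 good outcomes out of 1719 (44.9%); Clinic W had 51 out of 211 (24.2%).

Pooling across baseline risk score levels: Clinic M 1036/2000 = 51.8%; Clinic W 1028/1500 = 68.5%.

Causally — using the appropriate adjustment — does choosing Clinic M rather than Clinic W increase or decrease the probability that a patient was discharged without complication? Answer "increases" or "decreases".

increases

Nothing the clinic does changes baseline risk score; the imbalance is an allocation artefact. With baseline risk score also predicting the outcome, the pooled figure is confounded, and the within-stratum comparison is the causal one.
Within each level — low-risk: 94.0% vs 75.8%; high-risk: 44.9% vs 24.2% — Clinic M is higher every time.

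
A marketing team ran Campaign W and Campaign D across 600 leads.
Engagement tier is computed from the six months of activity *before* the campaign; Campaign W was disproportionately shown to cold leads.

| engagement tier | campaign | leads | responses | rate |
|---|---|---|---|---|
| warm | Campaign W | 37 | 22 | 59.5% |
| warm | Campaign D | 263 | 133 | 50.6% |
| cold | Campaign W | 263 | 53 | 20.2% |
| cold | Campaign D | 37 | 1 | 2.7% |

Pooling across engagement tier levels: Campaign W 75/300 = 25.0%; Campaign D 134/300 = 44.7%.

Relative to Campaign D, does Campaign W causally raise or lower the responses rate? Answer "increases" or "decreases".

increases

The imbalance in engagement tier arose from how leads were allocated, not from anything the campaign did; and engagement tier independently affects the outcome. The pooled gap is confounded — condition on engagement tier.
Within each level — warm: 59.5% vs 50.6%; cold: 20.2% vs 2.7% — Campaign W is higher every time.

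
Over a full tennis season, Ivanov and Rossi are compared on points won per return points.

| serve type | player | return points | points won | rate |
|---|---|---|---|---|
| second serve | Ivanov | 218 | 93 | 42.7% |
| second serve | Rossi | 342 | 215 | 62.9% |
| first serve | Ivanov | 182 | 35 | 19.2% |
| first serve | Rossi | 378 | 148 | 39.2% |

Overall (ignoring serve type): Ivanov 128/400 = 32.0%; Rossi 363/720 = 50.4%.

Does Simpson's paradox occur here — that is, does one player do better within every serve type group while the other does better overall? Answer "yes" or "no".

no

Within each serve type level (second serve 42.7% vs 62.9%; first serve 19.2% vs 39.2%), Rossi has the higher rate every time. Pooled: 32.0% vs 50.4% — Rossi has the higher rate overall. They agree.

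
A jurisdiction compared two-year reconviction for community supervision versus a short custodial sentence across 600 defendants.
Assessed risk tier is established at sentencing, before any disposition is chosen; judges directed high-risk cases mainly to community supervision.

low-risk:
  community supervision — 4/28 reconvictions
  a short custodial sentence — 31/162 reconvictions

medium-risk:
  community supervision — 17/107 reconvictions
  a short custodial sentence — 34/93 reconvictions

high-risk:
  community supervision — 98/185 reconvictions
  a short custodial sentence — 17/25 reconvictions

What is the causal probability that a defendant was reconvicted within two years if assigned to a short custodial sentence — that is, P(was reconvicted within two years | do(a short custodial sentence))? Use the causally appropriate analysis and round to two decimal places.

0.42

The imbalance in assessed risk tier arose from how defendants were allocated, not from anything the disposition did; and assessed risk tier independently affects the outcome. The pooled gap is confounded — condition on assessed risk tier.
Standardising a short custodial sentence to the population assessed risk tier mix: 0.317·31/162 + 0.333·34/93 + 0.350·17/25 = 0.420.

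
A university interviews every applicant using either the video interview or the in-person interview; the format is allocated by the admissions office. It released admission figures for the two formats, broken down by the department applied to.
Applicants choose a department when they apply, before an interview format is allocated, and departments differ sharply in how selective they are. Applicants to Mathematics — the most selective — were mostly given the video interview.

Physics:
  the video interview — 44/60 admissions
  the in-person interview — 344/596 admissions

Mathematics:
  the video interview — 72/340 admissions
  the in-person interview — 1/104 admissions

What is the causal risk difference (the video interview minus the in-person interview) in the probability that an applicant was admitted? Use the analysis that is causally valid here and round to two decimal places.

+0.17

The imbalance in department arose from how applicants were allocated, not from anything the interview format did; and department independently affects the outcome. The pooled gap is confounded — condition on department.
Adjusting over the population distribution of department: 0.596·(0.733−0.577) + 0.404·(0.212−0.010) = +0.175.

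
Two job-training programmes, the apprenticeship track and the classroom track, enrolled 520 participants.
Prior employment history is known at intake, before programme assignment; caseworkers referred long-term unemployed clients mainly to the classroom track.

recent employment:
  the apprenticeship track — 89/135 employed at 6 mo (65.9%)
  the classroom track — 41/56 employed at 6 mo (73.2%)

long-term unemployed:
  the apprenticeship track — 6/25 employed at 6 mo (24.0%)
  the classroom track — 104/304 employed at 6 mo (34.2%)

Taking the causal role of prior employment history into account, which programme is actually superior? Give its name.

Since prior employment history is a pre-existing factor (not a product of the programme) and it affects the outcome on its own, it is a confounder. The stratified rates, not the pooled rate, identify the causal effect.
Within each level — recent employment: 65.9% vs 73.2%; long-term unemployed: 24.0% vs 34.2% — the classroom track is higher every time.

the classroom track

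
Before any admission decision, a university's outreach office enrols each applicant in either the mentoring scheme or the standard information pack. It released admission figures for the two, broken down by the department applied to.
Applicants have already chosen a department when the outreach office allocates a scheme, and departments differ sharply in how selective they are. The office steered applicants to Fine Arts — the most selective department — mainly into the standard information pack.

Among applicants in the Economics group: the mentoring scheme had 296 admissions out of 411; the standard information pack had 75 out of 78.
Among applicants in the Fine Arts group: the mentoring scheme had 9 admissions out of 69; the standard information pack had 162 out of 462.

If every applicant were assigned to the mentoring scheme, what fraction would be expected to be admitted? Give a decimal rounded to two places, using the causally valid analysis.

Since department is a pre-existing factor (not a product of the outreach scheme) and it affects the outcome on its own, it is a confounder. The stratified rates, not the pooled rate, identify the causal effect.
Standardising the mentoring scheme to the population department mix: 0.479·296/411 + 0.521·9/69 = 0.413.

0.41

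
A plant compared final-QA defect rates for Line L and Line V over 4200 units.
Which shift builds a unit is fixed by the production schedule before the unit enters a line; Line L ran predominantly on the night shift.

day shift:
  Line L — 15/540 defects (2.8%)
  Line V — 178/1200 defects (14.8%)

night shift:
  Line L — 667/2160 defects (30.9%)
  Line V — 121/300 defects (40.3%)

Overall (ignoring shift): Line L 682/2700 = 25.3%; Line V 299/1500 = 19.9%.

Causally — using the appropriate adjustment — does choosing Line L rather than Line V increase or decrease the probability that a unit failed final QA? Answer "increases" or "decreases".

Shift is set before the line has any effect — it is not caused by the line — and it independently drives the outcome. That makes it a confounder, so the causal comparison is within shift levels.
Within each level — day shift: 2.8% vs 14.8%; night shift: 30.9% vs 40.3% — Line L is lower every time.

decreases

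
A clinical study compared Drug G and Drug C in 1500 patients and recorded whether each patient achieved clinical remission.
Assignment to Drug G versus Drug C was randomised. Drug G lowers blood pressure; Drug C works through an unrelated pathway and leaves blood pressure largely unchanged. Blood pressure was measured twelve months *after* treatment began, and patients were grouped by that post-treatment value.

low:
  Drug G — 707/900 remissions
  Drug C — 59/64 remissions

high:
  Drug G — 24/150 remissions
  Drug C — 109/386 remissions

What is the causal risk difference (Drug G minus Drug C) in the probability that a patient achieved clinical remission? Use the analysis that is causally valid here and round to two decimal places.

+0.32

Blood pressure is recorded after the drug and is itself shifted by it — it sits on the causal path from drug to outcome. Conditioning on a mediator would strip out part of the effect we want; the pooled comparison gives the total causal effect.
The causal difference is the pooled difference: 0.696 − 0.373 = +0.323.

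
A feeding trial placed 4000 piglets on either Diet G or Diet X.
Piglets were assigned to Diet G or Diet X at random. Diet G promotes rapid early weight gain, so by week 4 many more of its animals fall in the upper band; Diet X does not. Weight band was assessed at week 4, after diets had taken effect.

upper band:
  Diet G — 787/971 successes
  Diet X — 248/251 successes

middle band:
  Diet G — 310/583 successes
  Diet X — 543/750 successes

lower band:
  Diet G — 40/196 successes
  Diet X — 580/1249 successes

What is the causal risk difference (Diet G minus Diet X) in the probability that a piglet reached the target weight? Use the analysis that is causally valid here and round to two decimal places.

+0.04

The week-4 weight band-specific comparison favours Diet X throughout, but the pooled figures favour Diet G. The question is whether to condition on week-4 weight band.
The distribution of week-4 weight band is itself part of what the diet does — it is an intermediate outcome. Holding it fixed would remove that part of the effect; the total effect is the pooled difference.
The causal difference is the pooled difference: 0.650 − 0.609 = +0.040.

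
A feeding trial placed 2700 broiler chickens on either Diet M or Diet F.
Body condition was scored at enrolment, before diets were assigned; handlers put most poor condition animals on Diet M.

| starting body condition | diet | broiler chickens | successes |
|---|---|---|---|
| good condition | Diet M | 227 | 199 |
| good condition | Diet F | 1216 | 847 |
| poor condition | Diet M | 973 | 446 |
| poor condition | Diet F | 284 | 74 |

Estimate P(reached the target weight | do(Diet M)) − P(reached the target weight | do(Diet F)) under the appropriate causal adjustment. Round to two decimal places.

Diet M is higher inside every starting body condition stratum but Diet F is higher in aggregate. Whether to stratify depends on how starting body condition relates to the diet.
Starting body condition differs across diets for reasons unrelated to any effect of the diet itself, and it separately predicts the outcome — a classic confounder. We must compare within starting body condition levels.
Adjusting over the population distribution of starting body condition: 0.534·(0.877−0.697) + 0.466·(0.458−0.261) = +0.188.

+0.19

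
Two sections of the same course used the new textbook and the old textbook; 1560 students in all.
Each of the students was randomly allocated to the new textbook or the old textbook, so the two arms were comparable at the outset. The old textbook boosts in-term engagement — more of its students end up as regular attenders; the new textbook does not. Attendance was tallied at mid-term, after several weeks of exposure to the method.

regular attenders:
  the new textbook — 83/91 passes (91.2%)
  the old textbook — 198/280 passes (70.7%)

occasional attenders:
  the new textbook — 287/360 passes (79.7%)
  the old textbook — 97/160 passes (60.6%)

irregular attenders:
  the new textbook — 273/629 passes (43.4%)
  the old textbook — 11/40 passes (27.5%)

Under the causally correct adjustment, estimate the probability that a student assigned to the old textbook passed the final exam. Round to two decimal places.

0.64

The distribution of mid-term attendance is itself part of what the teaching method does — it is an intermediate outcome. Holding it fixed would remove that part of the effect; the total effect is the pooled difference.
So P(outcome | do(the old textbook)) is just the pooled rate for the old textbook: 306/480 = 0.637.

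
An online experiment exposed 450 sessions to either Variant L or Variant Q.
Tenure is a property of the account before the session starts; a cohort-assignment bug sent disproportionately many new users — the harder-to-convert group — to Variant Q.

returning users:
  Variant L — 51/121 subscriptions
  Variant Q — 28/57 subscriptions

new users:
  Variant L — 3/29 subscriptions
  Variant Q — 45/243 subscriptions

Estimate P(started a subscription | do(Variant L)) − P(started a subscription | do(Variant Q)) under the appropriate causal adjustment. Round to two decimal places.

-0.08

The imbalance in user tenure arose from how sessions were allocated, not from anything the variant did; and user tenure independently affects the outcome. The pooled gap is confounded — condition on user tenure.
Adjusting over the population distribution of user tenure: 0.396·(0.421−0.491) + 0.604·(0.103−0.185) = -0.077.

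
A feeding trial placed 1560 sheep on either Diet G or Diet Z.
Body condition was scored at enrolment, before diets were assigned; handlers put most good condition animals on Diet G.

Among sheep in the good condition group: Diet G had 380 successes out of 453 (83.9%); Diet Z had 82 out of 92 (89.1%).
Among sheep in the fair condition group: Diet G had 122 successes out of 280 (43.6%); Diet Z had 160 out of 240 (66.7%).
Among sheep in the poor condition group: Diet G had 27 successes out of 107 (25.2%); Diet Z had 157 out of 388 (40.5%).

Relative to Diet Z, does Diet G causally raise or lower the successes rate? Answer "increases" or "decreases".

Within every starting body condition level Diet Z has the higher rate, yet pooled Diet G does — Simpson's reversal.
Starting body condition satisfies the back-door criterion: it is not a descendant of the diet, and it blocks the spurious path from diet to outcome. Adjusting for it (i.e., using the within-starting body condition rates) gives the causal effect.
Within each level — good condition: 83.9% vs 89.1%; fair condition: 43.6% vs 66.7%; poor condition: 25.2% vs 40.5% — Diet Z is higher every time.

decreases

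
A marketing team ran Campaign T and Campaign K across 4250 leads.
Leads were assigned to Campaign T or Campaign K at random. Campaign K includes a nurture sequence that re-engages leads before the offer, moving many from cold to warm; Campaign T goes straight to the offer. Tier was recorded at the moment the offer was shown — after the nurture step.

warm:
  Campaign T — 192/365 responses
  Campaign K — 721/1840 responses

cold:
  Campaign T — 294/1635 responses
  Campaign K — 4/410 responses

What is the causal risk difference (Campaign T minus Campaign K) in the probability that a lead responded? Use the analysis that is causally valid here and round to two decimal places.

-0.08

The engagement tier-specific comparison favours Campaign T throughout, but the pooled figures favour Campaign K. The question is whether to condition on engagement tier.
The distribution of engagement tier is itself part of what the campaign does — it is an intermediate outcome. Holding it fixed would remove that part of the effect; the total effect is the pooled difference.
The causal difference is the pooled difference: 0.243 − 0.322 = -0.079.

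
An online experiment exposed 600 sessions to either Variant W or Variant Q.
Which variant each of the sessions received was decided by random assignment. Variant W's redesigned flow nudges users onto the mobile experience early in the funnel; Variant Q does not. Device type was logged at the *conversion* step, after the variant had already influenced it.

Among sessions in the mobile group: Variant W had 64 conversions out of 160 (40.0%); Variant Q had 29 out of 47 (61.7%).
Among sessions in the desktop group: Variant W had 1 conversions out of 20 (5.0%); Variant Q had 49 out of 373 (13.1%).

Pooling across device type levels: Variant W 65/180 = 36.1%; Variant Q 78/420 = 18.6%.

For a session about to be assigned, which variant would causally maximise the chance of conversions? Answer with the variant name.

Variant W

Device type is downstream of the variant. One should not condition on a consequence of treatment, so the overall rates are the right comparison.
Pooled: Variant W 36.1% vs Variant Q 18.6%; Variant W is higher overall.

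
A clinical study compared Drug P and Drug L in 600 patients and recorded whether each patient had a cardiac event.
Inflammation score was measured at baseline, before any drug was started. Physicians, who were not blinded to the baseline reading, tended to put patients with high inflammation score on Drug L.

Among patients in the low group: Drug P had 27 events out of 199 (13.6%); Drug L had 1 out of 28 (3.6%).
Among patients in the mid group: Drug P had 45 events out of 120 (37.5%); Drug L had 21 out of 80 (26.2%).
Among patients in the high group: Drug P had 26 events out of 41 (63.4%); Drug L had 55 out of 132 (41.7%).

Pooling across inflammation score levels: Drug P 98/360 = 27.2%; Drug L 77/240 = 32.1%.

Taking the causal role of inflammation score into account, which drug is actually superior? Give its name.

Drug L

Here inflammation score is a common cause — it drives both which drug a case falls under and the outcome. The crude comparison mixes populations; the stratum-specific rates are the causally relevant ones.
Within each level — low: 13.6% vs 3.6%; mid: 37.5% vs 26.2%; high: 63.4% vs 41.7% — Drug L is lower every time.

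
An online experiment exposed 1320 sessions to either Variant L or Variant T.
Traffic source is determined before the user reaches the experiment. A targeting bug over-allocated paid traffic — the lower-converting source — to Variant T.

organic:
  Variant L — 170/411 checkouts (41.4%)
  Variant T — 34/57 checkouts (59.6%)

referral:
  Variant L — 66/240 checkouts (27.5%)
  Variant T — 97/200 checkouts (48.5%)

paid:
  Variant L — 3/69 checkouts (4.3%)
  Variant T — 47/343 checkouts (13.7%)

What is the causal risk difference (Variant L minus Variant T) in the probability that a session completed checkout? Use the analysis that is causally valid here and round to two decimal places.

Variant T is higher inside every traffic source stratum but Variant L is higher in aggregate. Whether to stratify depends on how traffic source relates to the variant.
The imbalance in traffic source arose from how sessions were allocated, not from anything the variant did; and traffic source independently affects the outcome. The pooled gap is confounded — condition on traffic source.
Adjusting over the population distribution of traffic source: 0.355·(0.414−0.596) + 0.333·(0.275−0.485) + 0.312·(0.043−0.137) = -0.164.

-0.16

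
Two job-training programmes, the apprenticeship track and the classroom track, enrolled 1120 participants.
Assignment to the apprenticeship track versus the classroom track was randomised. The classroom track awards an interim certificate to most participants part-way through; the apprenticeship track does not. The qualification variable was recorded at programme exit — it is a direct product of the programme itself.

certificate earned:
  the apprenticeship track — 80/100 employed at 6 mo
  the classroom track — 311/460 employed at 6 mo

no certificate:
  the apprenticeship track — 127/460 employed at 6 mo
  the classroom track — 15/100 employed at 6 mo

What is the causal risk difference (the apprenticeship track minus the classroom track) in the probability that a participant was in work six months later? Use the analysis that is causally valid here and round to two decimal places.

-0.21

Qualification attained during the programme lies on the pathway programme → qualification attained during the programme → outcome, so adjusting for it blocks the indirect effect. For the total causal effect of programme, use the unadjusted pooled rates.
The causal difference is the pooled difference: 0.370 − 0.582 = -0.212.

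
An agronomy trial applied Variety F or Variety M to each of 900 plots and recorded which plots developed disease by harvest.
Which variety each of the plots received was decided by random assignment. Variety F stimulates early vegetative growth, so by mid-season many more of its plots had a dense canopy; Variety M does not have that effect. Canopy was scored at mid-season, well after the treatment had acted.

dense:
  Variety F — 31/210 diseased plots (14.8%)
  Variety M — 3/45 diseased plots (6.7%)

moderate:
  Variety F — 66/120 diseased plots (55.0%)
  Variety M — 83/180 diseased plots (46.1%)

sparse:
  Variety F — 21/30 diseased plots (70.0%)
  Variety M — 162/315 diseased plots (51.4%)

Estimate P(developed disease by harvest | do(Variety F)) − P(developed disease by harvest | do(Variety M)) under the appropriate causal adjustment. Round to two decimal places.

Mid-season canopy here is a post-treatment variable shaped by the variety; conditioning on it would introduce bias rather than remove it. The overall comparison is the causal one.
The causal difference is the pooled difference: 0.328 − 0.459 = -0.131.

-0.13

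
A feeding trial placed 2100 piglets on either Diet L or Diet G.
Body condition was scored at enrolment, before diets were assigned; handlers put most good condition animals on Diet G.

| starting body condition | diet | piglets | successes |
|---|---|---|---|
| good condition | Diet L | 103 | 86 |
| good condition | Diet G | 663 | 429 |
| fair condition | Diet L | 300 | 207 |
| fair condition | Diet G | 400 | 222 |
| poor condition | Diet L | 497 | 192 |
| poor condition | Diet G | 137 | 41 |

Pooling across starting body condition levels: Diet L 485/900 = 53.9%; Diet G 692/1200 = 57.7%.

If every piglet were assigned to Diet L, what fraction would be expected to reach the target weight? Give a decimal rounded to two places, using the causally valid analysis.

0.65

Within every starting body condition level Diet L has the higher rate, yet pooled Diet G does — Simpson's reversal.
Since starting body condition is a pre-existing factor (not a product of the diet) and it affects the outcome on its own, it is a confounder. The stratified rates, not the pooled rate, identify the causal effect.
Standardising Diet L to the population starting body condition mix: 0.365·86/103 + 0.333·207/300 + 0.302·192/497 = 0.651.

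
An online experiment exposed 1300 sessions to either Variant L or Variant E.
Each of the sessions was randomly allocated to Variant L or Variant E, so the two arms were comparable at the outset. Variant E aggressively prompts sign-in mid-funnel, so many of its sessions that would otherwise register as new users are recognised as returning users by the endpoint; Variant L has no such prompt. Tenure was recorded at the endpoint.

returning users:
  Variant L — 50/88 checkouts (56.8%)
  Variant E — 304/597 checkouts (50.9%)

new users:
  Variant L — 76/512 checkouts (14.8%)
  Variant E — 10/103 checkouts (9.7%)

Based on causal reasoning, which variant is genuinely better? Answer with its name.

User tenure is downstream of the variant. One should not condition on a consequence of treatment, so the overall rates are the right comparison.
Pooled: Variant L 21.0% vs Variant E 44.9%; Variant E is higher overall.

Variant E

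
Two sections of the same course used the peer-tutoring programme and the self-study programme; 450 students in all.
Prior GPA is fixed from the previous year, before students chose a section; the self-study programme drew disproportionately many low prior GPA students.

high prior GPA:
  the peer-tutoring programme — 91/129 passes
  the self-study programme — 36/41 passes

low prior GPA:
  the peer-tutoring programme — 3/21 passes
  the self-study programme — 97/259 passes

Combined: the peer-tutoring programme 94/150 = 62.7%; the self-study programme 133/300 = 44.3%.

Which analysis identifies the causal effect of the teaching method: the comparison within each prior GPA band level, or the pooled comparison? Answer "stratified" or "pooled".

stratified

Within every prior GPA band level the self-study programme has the higher rate, yet pooled the peer-tutoring programme does — Simpson's reversal.
Prior GPA band is set before the teaching method has any effect — it is not caused by the teaching method — and it independently drives the outcome. That makes it a confounder, so the causal comparison is within prior GPA band levels.
Within each level — high prior GPA: 70.5% vs 87.8%; low prior GPA: 14.3% vs 37.5% — the self-study programme is higher every time.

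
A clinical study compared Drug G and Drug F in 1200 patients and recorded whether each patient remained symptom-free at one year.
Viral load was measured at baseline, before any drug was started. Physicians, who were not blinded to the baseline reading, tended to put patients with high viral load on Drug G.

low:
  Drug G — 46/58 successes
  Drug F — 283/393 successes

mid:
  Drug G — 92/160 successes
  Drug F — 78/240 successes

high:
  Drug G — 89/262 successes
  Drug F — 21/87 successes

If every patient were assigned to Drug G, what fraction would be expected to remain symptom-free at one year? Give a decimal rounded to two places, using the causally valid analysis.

The stratified and pooled comparisons disagree (Drug G wins within each viral load; Drug F wins overall), so the answer turns on the causal role of viral load.
Viral load differs across drugs for reasons unrelated to any effect of the drug itself, and it separately predicts the outcome — a classic confounder. We must compare within viral load levels.
Standardising Drug G to the population viral load mix: 0.376·46/58 + 0.333·92/160 + 0.291·89/262 = 0.589.

0.59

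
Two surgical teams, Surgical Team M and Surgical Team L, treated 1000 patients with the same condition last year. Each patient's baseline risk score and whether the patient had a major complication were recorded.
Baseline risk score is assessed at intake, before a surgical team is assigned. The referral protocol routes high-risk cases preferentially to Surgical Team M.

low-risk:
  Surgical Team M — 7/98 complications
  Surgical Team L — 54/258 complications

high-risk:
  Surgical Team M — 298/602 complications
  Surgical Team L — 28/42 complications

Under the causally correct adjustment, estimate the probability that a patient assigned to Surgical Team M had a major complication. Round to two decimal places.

Baseline risk score is set before the surgical team has any effect — it is not caused by the surgical team — and it independently drives the outcome. That makes it a confounder, so the causal comparison is within baseline risk score levels.
Standardising Surgical Team M to the population baseline risk score mix: 0.356·7/98 + 0.644·298/602 = 0.344.

0.34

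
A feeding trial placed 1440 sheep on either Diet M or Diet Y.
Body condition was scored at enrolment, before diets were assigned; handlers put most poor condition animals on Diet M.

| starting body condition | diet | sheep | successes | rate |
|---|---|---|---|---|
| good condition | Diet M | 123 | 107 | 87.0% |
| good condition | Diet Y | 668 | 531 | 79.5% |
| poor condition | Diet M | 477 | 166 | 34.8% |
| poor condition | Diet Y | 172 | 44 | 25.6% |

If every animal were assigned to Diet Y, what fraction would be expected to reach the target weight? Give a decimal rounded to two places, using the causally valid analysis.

Nothing the diet does changes starting body condition; the imbalance is an allocation artefact. With starting body condition also predicting the outcome, the pooled figure is confounded, and the within-stratum comparison is the causal one.
Standardising Diet Y to the population starting body condition mix: 0.549·531/668 + 0.451·44/172 = 0.552.

0.55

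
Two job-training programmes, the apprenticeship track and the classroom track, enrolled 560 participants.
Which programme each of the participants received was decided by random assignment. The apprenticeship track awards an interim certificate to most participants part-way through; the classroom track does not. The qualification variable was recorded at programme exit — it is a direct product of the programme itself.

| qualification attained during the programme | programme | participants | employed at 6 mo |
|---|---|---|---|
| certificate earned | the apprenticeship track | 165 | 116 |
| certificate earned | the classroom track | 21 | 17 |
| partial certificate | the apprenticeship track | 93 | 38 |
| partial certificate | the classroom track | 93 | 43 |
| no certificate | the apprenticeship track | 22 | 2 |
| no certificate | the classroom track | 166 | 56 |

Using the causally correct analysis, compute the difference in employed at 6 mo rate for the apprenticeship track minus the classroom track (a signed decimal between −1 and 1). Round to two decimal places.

+0.14

Qualification attained during the programme lies on the pathway programme → qualification attained during the programme → outcome, so adjusting for it blocks the indirect effect. For the total causal effect of programme, use the unadjusted pooled rates.
The causal difference is the pooled difference: 0.557 − 0.414 = +0.143.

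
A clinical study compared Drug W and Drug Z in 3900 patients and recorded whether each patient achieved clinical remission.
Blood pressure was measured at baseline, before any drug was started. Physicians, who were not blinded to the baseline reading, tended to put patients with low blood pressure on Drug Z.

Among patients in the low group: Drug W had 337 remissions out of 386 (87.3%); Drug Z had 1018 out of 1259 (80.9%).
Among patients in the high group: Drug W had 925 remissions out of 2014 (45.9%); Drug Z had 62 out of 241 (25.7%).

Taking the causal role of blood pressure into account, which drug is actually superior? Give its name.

The blood pressure-specific comparison favours Drug W throughout, but the pooled figures favour Drug Z. The question is whether to condition on blood pressure.
Since blood pressure is a pre-existing factor (not a product of the drug) and it affects the outcome on its own, it is a confounder. The stratified rates, not the pooled rate, identify the causal effect.
Within each level — low: 87.3% vs 80.9%; high: 45.9% vs 25.7% — Drug W is higher every time.

Drug W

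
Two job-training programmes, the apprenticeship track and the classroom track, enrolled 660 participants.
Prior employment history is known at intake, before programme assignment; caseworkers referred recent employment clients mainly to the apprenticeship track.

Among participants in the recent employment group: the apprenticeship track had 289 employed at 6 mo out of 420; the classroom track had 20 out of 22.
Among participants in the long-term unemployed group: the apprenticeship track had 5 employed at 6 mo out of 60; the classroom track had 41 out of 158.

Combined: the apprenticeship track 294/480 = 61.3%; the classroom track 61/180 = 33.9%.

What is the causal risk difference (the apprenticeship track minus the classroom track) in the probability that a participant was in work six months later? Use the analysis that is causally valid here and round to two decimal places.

-0.21

The imbalance in prior employment history arose from how participants were allocated, not from anything the programme did; and prior employment history independently affects the outcome. The pooled gap is confounded — condition on prior employment history.
Adjusting over the population distribution of prior employment history: 0.670·(0.688−0.909) + 0.330·(0.083−0.259) = -0.206.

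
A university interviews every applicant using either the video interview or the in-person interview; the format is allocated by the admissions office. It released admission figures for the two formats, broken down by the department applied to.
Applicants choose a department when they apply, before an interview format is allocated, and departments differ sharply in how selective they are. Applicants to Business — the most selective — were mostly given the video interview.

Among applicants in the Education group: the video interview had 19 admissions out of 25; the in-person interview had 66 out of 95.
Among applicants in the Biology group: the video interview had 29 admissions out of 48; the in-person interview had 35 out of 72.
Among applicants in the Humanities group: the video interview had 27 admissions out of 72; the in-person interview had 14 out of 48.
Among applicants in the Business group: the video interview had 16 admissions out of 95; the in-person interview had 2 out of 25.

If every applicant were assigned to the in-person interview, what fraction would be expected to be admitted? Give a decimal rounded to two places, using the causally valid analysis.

0.39

The imbalance in department arose from how applicants were allocated, not from anything the interview format did; and department independently affects the outcome. The pooled gap is confounded — condition on department.
Standardising the in-person interview to the population department mix: 0.250·66/95 + 0.250·35/72 + 0.250·14/48 + 0.250·2/25 = 0.388.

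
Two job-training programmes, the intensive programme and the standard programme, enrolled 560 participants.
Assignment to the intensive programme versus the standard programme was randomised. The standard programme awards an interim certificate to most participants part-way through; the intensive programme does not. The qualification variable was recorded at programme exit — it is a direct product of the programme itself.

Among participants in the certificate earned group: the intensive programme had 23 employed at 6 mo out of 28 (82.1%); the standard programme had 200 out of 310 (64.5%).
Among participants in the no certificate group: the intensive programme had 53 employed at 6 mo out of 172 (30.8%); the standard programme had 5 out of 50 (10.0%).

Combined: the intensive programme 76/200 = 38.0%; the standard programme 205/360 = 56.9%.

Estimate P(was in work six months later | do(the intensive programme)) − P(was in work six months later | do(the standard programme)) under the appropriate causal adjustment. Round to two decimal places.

Because the programme influences qualification attained during the programme, qualification attained during the programme is a post-treatment mediator, not a confounder. Stratifying on it would bias the estimate; the causal effect is the crude pooled difference.
The causal difference is the pooled difference: 0.380 − 0.569 = -0.189.

-0.19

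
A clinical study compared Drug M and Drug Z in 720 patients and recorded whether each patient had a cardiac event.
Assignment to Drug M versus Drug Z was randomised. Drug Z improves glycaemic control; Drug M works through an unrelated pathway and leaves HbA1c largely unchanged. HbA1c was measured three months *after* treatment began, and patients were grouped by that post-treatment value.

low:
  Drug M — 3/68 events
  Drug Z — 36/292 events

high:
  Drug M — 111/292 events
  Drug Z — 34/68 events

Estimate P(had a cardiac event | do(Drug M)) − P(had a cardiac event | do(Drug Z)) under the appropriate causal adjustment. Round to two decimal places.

+0.12

HbA1c is downstream of the drug. One should not condition on a consequence of treatment, so the overall rates are the right comparison.
The causal difference is the pooled difference: 0.317 − 0.194 = +0.122.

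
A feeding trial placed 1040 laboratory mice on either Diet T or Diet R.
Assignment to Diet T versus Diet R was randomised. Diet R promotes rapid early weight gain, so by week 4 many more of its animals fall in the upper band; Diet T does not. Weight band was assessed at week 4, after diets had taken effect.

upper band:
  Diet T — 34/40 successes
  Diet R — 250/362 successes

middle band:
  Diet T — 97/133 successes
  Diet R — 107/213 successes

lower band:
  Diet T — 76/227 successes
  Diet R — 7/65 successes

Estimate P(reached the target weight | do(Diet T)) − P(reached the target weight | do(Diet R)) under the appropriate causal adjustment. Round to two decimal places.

Within every week-4 weight band level Diet T has the higher rate, yet pooled Diet R does — Simpson's reversal.
Week-4 weight band here is a post-treatment variable shaped by the diet; conditioning on it would introduce bias rather than remove it. The overall comparison is the causal one.
The causal difference is the pooled difference: 0.517 − 0.569 = -0.051.

-0.05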